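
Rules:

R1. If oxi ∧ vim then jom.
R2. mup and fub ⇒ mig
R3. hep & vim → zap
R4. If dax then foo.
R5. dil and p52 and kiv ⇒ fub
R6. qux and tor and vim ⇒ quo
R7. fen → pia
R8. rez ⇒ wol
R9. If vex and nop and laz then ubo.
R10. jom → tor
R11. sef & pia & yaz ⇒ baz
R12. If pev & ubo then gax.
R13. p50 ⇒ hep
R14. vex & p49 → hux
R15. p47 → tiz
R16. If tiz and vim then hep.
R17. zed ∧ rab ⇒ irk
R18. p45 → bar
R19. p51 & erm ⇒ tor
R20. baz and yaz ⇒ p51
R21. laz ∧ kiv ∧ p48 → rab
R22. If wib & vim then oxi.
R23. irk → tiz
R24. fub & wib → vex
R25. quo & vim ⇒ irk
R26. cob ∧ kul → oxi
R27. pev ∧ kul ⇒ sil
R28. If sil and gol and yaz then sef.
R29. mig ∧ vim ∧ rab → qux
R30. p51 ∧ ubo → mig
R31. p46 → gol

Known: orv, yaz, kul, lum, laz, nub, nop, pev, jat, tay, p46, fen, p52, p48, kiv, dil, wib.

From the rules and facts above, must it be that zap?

No

Forward chaining from the given facts derives: fub, pia, rab, vex, sil, gol, ubo, gax, sef, baz, p51, mig.
The only rule concluding zap is R3, which needs hep; that is never established.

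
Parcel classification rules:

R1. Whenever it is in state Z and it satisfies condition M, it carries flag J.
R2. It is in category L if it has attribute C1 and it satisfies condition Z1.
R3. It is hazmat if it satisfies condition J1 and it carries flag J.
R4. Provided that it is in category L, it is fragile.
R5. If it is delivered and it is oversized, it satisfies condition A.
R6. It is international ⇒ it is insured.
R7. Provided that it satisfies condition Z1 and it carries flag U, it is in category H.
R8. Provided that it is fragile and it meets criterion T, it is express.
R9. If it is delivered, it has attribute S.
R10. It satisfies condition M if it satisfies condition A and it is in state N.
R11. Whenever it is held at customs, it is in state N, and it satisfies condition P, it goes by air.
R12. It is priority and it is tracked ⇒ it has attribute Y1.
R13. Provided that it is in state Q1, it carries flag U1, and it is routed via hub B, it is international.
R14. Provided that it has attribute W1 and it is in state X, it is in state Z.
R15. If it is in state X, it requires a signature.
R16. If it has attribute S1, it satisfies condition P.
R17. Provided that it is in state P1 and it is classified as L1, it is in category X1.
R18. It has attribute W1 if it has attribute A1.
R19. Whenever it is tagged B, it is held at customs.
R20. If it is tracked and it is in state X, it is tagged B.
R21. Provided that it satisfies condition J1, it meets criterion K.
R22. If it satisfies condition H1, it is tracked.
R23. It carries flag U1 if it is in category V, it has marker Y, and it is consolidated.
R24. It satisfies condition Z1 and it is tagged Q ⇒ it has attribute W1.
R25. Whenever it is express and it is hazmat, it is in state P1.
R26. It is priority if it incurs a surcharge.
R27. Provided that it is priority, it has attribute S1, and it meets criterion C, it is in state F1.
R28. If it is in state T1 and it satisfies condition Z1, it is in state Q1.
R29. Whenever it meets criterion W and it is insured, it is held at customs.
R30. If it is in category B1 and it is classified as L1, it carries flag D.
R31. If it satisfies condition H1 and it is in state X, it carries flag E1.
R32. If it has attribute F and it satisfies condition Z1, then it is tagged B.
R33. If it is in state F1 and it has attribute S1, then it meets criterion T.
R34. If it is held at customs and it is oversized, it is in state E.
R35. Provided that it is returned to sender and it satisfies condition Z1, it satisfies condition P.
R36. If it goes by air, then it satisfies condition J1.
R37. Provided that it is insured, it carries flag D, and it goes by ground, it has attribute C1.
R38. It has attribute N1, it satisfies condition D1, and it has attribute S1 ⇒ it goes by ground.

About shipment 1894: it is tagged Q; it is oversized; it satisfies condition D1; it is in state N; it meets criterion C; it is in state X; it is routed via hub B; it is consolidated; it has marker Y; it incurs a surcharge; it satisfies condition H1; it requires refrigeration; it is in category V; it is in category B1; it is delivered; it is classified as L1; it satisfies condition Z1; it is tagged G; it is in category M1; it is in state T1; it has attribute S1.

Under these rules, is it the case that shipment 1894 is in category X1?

No

Forward chaining from the given facts derives: satisfies condition A, has attribute S, satisfies condition M, requires a signature, satisfies condition P, is tracked, carries flag U1, has attribute W1, is priority, is in state F1, is in state Q1, carries flag D, carries flag E1, meets criterion T, has attribute Y1, is international, is in state Z, is tagged B, carries flag J, is insured, is held at customs, is in state E, goes by air, satisfies condition J1, is hazmat, meets criterion K.
The only rule concluding "it is in category X1" is R17, which needs "it is in state P1"; that is never established.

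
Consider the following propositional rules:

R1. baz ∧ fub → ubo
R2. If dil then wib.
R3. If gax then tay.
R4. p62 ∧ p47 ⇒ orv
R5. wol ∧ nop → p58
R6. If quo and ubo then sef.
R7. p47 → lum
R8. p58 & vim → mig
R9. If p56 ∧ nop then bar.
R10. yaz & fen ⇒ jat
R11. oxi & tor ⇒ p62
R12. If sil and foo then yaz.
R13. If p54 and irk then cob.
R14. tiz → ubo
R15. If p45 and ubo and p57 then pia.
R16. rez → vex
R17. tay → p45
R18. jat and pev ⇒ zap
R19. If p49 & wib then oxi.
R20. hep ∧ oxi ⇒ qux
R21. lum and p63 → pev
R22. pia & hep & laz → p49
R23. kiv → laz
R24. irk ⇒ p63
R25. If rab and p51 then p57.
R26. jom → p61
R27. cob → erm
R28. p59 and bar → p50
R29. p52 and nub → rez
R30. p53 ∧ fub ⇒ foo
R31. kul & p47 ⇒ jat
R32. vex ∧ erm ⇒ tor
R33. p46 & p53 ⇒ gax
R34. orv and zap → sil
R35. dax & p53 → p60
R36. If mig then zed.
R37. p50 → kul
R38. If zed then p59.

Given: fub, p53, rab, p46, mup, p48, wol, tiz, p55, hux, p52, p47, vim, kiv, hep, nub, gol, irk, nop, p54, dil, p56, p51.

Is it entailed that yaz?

Yes

wib  (by R2: dil)
p58  (by R5: wol, nop)
lum  (by R7: p47)
mig  (by R8: p58, vim)
bar  (by R9: p56, nop)
cob  (by R13: p54, irk)
ubo  (by R14: tiz)
laz  (by R23: kiv)
p63  (by R24: irk)
p57  (by R25: rab, p51)
erm  (by R27: cob)
rez  (by R29: p52, nub)
foo  (by R30: p53, fub)
gax  (by R33: p46, p53)
zed  (by R36: mig)
p59  (by R38: zed)
tay  (by R3: gax)
vex  (by R16: rez)
p45  (by R17: tay)
pev  (by R21: lum, p63)
p50  (by R28: p59, bar)
tor  (by R32: vex, erm)
kul  (by R37: p50)
pia  (by R15: p45, ubo, p57)
p49  (by R22: pia, hep, laz)
jat  (by R31: kul, p47)
zap  (by R18: jat, pev)
oxi  (by R19: p49, wib)
p62  (by R11: oxi, tor)
orv  (by R4: p62, p47)
sil  (by R34: orv, zap)
yaz  (by R12: sil, foo)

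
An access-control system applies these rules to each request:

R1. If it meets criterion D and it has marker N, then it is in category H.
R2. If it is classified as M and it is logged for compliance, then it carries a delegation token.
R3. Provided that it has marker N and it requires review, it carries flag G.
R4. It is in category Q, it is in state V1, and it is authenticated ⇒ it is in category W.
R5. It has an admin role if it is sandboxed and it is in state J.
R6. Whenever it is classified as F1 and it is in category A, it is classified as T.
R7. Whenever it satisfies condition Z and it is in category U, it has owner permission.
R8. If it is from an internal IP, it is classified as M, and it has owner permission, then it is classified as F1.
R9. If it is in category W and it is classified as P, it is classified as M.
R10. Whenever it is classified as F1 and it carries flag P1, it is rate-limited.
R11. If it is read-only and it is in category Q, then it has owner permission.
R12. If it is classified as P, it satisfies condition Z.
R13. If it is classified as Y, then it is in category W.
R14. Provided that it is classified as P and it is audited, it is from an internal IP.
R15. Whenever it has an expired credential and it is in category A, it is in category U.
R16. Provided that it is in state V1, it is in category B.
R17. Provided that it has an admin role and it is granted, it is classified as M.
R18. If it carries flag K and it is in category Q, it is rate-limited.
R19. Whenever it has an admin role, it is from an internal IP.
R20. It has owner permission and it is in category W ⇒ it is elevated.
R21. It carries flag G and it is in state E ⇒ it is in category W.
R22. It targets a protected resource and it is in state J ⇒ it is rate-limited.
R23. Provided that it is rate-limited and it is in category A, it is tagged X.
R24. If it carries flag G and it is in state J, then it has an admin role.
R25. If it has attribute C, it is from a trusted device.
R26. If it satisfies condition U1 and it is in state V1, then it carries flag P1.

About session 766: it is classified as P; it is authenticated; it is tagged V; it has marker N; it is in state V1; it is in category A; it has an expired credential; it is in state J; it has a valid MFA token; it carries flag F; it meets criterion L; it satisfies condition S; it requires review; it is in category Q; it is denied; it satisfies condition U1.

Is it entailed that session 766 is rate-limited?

By R3 (it has marker N, it requires review): it carries flag G.
By R4 (it is in category Q, it is in state V1, it is authenticated): it is in category W.
By R9 (it is in category W, it is classified as P): it is classified as M.
By R12 (it is classified as P): it satisfies condition Z.
By R15 (it has an expired credential, it is in category A): it is in category U.
By R24 (it carries flag G, it is in state J): it has an admin role.
By R26 (it satisfies condition U1, it is in state V1): it carries flag P1.
By R7 (it satisfies condition Z, it is in category U): it has owner permission.
By R19 (it has an admin role): it is from an internal IP.
By R8 (it is from an internal IP, it is classified as M, it has owner permission): it is classified as F1.
By R10 (it is classified as F1, it carries flag P1): it is rate-limited.

Yes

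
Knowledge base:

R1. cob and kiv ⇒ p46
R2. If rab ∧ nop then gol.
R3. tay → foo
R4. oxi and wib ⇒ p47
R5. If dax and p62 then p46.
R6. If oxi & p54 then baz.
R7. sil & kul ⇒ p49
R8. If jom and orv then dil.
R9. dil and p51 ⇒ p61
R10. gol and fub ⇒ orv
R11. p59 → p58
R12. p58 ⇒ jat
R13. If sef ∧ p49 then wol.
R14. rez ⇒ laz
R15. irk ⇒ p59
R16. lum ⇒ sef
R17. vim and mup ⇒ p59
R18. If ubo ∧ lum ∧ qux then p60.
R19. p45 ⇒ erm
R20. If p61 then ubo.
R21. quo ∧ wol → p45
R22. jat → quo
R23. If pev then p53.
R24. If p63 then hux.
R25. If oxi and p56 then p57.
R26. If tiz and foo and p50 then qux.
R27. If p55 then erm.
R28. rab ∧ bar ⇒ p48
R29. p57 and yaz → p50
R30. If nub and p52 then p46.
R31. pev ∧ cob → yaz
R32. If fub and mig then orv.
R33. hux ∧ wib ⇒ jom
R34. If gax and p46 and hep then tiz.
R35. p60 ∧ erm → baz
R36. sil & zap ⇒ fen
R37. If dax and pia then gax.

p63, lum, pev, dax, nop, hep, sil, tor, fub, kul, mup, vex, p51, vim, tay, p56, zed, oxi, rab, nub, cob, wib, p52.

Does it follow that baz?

Forward chaining from the given facts derives: gol, foo, p47, p49, orv, sef, p59, p53, hux, p57, p46, yaz, jom, dil, p61, p58, jat, wol, ubo, quo, p50, p45, erm.
Rules concluding baz: R6 needs p54; R35 needs p60 — none of these are established.

No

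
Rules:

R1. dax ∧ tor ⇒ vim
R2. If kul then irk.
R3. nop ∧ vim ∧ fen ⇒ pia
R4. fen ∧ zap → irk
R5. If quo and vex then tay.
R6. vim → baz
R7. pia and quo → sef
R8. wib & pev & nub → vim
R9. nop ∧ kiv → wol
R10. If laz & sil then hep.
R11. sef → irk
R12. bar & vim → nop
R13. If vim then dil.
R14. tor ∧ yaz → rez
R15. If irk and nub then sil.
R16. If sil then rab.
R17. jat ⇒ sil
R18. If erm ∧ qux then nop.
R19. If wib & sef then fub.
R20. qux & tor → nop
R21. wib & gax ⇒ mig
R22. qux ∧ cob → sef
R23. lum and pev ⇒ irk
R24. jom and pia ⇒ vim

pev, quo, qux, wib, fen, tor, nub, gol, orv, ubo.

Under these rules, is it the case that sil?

vim  (by R8: wib, pev, nub)
nop  (by R20: qux, tor)
pia  (by R3: nop, vim, fen)
sef  (by R7: pia, quo)
irk  (by R11: sef)
sil  (by R15: irk, nub)

Yes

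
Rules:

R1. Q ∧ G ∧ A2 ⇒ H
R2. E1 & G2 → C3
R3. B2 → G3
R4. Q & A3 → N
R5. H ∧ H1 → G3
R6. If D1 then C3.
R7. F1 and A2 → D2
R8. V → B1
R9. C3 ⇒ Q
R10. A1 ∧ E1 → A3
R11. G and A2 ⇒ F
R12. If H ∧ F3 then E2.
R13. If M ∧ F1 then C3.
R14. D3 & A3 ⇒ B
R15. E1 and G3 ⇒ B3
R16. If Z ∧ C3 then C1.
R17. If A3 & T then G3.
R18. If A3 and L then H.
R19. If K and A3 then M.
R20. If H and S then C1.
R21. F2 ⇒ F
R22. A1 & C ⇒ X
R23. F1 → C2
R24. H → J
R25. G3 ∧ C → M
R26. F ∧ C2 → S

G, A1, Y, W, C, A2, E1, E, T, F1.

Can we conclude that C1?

Yes

A3  (by R10: A1, E1)
F  (by R11: G, A2)
G3  (by R17: A3, T)
C2  (by R23: F1)
M  (by R25: G3, C)
S  (by R26: F, C2)
C3  (by R13: M, F1)
Q  (by R9: C3)
H  (by R1: Q, G, A2)
C1  (by R20: H, S)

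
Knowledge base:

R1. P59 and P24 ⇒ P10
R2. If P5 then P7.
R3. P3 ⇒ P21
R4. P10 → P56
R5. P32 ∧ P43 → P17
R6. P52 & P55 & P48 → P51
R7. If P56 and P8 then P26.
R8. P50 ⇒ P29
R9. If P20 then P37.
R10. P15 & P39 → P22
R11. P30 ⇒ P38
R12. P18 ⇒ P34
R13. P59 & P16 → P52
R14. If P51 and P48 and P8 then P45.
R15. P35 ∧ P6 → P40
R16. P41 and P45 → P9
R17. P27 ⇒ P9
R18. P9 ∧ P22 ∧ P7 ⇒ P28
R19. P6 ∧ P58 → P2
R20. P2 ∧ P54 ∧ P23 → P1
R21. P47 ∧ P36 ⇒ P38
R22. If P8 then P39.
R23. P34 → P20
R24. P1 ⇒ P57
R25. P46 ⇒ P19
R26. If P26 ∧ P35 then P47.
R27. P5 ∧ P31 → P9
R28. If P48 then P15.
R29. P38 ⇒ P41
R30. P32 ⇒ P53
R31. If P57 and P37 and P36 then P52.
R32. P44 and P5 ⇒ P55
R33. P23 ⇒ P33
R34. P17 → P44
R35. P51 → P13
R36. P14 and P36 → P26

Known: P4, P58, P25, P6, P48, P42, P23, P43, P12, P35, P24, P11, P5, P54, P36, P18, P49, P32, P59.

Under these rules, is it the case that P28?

No

Forward chaining from the given facts derives: P10, P7, P56, P17, P34, P40, P2, P1, P20, P57, P15, P53, P33, P44, P37, P52, P55, P51, P13.
The only rule concluding P28 is R18, which needs P9; that is never established.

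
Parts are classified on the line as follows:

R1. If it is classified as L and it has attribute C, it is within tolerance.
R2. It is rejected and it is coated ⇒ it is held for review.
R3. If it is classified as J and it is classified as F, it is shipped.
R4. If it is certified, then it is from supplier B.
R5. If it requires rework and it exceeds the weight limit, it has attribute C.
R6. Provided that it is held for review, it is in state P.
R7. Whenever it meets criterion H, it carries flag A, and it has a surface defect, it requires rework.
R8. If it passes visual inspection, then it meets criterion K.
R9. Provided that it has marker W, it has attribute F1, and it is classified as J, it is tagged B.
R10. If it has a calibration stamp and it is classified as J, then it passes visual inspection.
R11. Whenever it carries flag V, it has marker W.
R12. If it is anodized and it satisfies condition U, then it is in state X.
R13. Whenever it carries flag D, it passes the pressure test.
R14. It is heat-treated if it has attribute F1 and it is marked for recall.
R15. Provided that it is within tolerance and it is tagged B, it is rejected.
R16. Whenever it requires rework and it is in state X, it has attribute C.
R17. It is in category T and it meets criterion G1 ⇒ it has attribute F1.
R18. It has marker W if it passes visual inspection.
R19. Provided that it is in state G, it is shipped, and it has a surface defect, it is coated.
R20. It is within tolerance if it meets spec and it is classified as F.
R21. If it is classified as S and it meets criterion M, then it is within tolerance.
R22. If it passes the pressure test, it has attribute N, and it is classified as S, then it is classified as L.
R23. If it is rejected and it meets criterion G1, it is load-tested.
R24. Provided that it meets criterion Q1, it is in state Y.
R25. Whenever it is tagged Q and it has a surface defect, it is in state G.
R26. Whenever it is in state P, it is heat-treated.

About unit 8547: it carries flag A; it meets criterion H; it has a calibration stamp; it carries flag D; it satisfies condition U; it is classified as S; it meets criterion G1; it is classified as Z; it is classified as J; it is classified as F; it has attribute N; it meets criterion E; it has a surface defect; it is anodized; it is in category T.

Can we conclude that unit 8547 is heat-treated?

Forward chaining from the given facts derives: is shipped, requires rework, passes visual inspection, is in state X, passes the pressure test, has attribute C, has attribute F1, has marker W, is classified as L, is within tolerance, meets criterion K, is tagged B, is rejected, is load-tested.
Rules concluding "it is heat-treated": R14 needs "it is marked for recall"; R26 needs "it is in state P" — none of these are established.

No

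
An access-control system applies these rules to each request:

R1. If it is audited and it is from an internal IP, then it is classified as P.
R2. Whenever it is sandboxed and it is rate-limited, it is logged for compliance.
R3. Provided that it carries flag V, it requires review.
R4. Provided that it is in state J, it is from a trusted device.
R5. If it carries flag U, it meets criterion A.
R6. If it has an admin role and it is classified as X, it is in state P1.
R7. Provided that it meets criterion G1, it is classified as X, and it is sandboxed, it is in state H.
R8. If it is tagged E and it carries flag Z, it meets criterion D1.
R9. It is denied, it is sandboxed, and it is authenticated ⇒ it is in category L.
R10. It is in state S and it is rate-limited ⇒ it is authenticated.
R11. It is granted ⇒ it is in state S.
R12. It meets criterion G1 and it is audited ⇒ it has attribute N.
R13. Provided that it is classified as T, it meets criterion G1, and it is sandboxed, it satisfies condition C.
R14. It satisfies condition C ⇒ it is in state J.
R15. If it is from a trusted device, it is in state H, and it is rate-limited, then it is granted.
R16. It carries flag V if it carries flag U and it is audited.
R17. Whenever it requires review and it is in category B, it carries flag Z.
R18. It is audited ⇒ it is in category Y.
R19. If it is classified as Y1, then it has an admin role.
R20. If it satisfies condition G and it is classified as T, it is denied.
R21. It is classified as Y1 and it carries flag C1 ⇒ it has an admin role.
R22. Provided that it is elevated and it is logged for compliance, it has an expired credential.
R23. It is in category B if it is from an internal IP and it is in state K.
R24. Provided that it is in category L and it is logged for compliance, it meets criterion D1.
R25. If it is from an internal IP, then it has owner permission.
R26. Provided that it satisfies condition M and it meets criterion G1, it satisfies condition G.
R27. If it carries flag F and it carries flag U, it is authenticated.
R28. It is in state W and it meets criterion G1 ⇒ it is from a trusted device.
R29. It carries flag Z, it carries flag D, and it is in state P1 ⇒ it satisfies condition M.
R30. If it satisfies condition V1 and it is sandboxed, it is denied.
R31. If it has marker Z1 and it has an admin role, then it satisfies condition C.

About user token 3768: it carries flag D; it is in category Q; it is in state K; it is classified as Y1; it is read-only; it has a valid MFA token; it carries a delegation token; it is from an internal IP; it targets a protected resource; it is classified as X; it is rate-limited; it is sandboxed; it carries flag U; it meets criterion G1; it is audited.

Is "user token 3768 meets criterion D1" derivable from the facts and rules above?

Forward chaining from the given facts derives: is classified as P, is logged for compliance, meets criterion A, is in state H, has attribute N, carries flag V, is in category Y, has an admin role, is in category B, has owner permission, requires review, is in state P1, carries flag Z, satisfies condition M, satisfies condition G.
Rules concluding "it meets criterion D1": R8 needs "it is tagged E"; R24 needs "it is in category L" — none of these are established.

No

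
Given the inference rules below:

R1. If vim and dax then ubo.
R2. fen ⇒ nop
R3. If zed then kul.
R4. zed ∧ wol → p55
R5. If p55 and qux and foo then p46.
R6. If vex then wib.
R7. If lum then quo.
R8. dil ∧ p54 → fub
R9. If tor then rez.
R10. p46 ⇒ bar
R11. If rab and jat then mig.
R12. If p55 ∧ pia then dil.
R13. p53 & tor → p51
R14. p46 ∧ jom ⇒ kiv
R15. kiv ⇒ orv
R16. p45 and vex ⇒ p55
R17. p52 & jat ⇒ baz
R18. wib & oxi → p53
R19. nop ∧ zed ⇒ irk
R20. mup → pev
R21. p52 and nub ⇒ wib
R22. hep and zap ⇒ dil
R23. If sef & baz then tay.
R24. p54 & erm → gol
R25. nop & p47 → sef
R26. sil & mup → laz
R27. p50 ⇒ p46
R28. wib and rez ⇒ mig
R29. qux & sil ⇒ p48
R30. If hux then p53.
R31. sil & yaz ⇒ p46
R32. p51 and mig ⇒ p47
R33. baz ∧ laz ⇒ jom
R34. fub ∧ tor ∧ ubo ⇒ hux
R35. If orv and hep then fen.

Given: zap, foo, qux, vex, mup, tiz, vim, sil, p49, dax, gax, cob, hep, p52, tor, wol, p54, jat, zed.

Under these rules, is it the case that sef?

ubo  (by R1: vim, dax)
p55  (by R4: zed, wol)
p46  (by R5: p55, qux, foo)
wib  (by R6: vex)
rez  (by R9: tor)
baz  (by R17: p52, jat)
dil  (by R22: hep, zap)
laz  (by R26: sil, mup)
mig  (by R28: wib, rez)
jom  (by R33: baz, laz)
fub  (by R8: dil, p54)
kiv  (by R14: p46, jom)
orv  (by R15: kiv)
hux  (by R34: fub, tor, ubo)
fen  (by R35: orv, hep)
nop  (by R2: fen)
p53  (by R30: hux)
p51  (by R13: p53, tor)
p47  (by R32: p51, mig)
sef  (by R25: nop, p47)

Yes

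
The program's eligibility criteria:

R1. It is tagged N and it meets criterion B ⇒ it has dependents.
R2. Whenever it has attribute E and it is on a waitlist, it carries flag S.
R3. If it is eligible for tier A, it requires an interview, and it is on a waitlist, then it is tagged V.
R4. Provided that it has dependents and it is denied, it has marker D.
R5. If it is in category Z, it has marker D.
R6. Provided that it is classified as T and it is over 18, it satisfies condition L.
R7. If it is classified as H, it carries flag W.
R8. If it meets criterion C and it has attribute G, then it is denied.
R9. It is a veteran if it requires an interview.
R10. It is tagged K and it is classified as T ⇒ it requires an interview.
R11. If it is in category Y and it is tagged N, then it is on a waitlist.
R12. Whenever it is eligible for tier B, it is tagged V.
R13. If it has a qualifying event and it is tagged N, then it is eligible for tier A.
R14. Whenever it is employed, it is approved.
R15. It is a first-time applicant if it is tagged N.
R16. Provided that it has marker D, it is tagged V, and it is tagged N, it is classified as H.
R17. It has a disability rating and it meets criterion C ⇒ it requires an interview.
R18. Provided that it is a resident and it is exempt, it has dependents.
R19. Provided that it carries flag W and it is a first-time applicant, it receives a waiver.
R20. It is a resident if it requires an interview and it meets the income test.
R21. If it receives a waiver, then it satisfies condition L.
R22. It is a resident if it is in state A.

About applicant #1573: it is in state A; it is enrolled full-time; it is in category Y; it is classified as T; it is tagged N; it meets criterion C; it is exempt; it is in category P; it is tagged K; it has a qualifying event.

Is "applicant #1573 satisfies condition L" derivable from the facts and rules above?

No

Forward chaining from the given facts derives: requires an interview, is on a waitlist, is eligible for tier A, is a first-time applicant, is a resident, is tagged V, is a veteran, has dependents.
Rules concluding "it satisfies condition L": R6 needs "it is over 18"; R21 needs "it receives a waiver" — none of these are established.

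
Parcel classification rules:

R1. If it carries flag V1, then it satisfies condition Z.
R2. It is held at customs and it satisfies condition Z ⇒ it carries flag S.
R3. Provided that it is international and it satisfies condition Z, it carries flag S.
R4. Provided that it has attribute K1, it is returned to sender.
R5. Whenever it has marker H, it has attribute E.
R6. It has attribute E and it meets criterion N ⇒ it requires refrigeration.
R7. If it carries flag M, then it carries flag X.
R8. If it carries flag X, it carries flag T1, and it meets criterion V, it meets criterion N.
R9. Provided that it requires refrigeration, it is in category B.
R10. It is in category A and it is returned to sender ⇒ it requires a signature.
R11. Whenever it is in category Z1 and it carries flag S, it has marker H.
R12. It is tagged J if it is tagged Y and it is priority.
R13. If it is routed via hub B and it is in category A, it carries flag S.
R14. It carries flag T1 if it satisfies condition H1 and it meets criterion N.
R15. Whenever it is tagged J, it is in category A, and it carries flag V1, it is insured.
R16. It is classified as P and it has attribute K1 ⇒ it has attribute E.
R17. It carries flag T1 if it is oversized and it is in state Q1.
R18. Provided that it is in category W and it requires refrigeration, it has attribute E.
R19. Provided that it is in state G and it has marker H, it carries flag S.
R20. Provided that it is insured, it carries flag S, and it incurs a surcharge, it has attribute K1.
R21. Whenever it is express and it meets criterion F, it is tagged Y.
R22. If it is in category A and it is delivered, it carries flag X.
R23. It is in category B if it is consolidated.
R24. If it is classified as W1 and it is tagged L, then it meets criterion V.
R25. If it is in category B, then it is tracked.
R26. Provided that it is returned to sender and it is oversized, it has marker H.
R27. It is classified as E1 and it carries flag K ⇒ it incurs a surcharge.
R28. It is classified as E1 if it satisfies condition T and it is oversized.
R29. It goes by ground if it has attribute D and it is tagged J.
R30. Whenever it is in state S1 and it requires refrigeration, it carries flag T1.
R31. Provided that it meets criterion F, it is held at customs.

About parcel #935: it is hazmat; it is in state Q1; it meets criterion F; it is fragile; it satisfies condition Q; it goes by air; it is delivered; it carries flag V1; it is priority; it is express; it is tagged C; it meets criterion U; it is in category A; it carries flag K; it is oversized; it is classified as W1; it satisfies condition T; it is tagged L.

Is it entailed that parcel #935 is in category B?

Yes

By R1 (it carries flag V1): it satisfies condition Z.
By R17 (it is oversized, it is in state Q1): it carries flag T1.
By R21 (it is express, it meets criterion F): it is tagged Y.
By R22 (it is in category A, it is delivered): it carries flag X.
By R24 (it is classified as W1, it is tagged L): it meets criterion V.
By R28 (it satisfies condition T, it is oversized): it is classified as E1.
By R31 (it meets criterion F): it is held at customs.
By R2 (it is held at customs, it satisfies condition Z): it carries flag S.
By R8 (it carries flag X, it carries flag T1, it meets criterion V): it meets criterion N.
By R12 (it is tagged Y, it is priority): it is tagged J.
By R15 (it is tagged J, it is in category A, it carries flag V1): it is insured.
By R27 (it is classified as E1, it carries flag K): it incurs a surcharge.
By R20 (it is insured, it carries flag S, it incurs a surcharge): it has attribute K1.
By R4 (it has attribute K1): it is returned to sender.
By R26 (it is returned to sender, it is oversized): it has marker H.
By R5 (it has marker H): it has attribute E.
By R6 (it has attribute E, it meets criterion N): it requires refrigeration.
By R9 (it requires refrigeration): it is in category B.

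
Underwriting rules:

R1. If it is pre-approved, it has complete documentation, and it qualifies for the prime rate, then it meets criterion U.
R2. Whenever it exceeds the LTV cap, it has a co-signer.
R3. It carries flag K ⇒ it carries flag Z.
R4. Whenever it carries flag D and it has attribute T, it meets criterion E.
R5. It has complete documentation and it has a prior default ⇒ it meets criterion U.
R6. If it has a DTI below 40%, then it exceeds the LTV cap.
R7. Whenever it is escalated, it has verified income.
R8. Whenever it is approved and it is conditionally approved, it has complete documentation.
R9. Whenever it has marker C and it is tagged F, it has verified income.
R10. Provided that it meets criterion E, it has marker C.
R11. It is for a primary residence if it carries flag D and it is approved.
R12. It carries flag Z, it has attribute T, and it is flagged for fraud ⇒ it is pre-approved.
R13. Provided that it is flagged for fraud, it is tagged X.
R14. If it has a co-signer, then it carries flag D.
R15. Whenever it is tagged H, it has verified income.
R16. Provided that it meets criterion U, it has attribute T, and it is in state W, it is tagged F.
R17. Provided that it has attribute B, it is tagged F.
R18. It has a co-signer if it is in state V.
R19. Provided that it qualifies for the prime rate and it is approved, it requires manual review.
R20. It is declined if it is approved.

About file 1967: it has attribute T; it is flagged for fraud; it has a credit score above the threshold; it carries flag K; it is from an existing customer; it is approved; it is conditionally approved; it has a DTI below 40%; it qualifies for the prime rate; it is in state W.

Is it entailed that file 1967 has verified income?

By R3 (it carries flag K): it carries flag Z.
By R6 (it has a DTI below 40%): it exceeds the LTV cap.
By R8 (it is approved, it is conditionally approved): it has complete documentation.
By R12 (it carries flag Z, it has attribute T, it is flagged for fraud): it is pre-approved.
By R1 (it is pre-approved, it has complete documentation, it qualifies for the prime rate): it meets criterion U.
By R2 (it exceeds the LTV cap): it has a co-signer.
By R14 (it has a co-signer): it carries flag D.
By R16 (it meets criterion U, it has attribute T, it is in state W): it is tagged F.
By R4 (it carries flag D, it has attribute T): it meets criterion E.
By R10 (it meets criterion E): it has marker C.
By R9 (it has marker C, it is tagged F): it has verified income.

Yes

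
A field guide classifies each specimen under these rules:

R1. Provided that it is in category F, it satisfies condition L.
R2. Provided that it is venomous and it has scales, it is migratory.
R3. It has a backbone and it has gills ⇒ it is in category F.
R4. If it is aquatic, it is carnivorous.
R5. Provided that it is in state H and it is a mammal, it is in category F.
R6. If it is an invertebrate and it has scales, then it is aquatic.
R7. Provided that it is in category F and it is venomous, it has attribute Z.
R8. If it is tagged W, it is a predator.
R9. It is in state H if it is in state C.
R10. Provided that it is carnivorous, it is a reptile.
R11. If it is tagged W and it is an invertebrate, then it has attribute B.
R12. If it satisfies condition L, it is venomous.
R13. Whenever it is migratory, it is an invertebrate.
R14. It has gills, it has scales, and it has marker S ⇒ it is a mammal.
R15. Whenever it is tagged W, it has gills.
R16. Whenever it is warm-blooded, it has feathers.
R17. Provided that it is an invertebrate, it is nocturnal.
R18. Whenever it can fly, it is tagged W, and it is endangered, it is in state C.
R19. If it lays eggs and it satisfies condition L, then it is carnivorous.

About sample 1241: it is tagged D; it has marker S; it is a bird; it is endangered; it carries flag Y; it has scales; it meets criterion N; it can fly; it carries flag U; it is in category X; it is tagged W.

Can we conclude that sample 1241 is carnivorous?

By R15 (it is tagged W): it has gills.
By R18 (it can fly, it is tagged W, it is endangered): it is in state C.
By R9 (it is in state C): it is in state H.
By R14 (it has gills, it has scales, it has marker S): it is a mammal.
By R5 (it is in state H, it is a mammal): it is in category F.
By R1 (it is in category F): it satisfies condition L.
By R12 (it satisfies condition L): it is venomous.
By R2 (it is venomous, it has scales): it is migratory.
By R13 (it is migratory): it is an invertebrate.
By R6 (it is an invertebrate, it has scales): it is aquatic.
By R4 (it is aquatic): it is carnivorous.

Yes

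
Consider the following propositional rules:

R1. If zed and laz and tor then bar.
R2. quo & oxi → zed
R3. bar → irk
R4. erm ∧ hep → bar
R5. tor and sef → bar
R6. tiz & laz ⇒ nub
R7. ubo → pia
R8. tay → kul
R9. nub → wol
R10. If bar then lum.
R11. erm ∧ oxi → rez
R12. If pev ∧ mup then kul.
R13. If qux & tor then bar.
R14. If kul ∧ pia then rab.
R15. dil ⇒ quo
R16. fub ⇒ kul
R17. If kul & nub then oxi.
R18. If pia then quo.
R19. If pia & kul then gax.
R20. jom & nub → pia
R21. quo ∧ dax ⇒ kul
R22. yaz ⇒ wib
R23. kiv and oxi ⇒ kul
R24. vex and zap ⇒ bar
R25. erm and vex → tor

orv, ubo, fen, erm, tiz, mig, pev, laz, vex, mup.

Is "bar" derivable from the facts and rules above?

nub  (by R6: tiz, laz)
pia  (by R7: ubo)
kul  (by R12: pev, mup)
oxi  (by R17: kul, nub)
quo  (by R18: pia)
tor  (by R25: erm, vex)
zed  (by R2: quo, oxi)
bar  (by R1: zed, laz, tor)

Yes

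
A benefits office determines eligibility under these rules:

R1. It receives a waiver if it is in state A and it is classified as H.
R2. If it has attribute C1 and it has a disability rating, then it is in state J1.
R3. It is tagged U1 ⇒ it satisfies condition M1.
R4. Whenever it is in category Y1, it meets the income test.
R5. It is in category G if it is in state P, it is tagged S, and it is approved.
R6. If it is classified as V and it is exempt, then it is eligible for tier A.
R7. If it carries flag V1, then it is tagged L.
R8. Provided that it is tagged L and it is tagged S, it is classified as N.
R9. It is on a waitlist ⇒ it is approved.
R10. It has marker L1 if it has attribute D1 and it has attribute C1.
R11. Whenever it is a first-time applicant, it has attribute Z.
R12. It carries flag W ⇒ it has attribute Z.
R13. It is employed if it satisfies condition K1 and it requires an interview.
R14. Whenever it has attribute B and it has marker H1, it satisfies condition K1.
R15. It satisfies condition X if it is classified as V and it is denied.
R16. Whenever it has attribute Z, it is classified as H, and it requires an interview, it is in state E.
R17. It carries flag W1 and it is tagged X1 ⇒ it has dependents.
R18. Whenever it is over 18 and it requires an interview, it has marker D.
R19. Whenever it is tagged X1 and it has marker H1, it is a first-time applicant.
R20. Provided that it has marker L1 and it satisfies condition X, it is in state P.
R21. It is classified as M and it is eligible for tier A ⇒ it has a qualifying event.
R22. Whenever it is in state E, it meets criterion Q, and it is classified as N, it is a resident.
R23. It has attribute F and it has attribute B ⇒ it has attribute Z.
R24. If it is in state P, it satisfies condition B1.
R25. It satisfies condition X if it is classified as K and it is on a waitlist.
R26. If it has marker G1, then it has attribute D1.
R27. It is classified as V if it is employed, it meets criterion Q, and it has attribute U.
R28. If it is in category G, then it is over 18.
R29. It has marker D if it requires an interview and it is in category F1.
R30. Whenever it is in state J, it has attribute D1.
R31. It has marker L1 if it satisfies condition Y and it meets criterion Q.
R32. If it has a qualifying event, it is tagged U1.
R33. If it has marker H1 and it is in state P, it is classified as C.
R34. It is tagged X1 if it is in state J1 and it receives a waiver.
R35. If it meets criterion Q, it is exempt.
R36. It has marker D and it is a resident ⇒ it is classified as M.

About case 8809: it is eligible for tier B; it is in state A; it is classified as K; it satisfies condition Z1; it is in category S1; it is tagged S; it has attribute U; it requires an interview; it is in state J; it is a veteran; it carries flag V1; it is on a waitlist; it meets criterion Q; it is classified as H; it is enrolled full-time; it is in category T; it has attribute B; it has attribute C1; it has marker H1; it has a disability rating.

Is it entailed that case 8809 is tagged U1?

Yes

By R1 (it is in state A, it is classified as H): it receives a waiver.
By R2 (it has attribute C1, it has a disability rating): it is in state J1.
By R7 (it carries flag V1): it is tagged L.
By R8 (it is tagged L, it is tagged S): it is classified as N.
By R9 (it is on a waitlist): it is approved.
By R14 (it has attribute B, it has marker H1): it satisfies condition K1.
By R25 (it is classified as K, it is on a waitlist): it satisfies condition X.
By R30 (it is in state J): it has attribute D1.
By R34 (it is in state J1, it receives a waiver): it is tagged X1.
By R35 (it meets criterion Q): it is exempt.
By R10 (it has attribute D1, it has attribute C1): it has marker L1.
By R13 (it satisfies condition K1, it requires an interview): it is employed.
By R19 (it is tagged X1, it has marker H1): it is a first-time applicant.
By R20 (it has marker L1, it satisfies condition X): it is in state P.
By R27 (it is employed, it meets criterion Q, it has attribute U): it is classified as V.
By R5 (it is in state P, it is tagged S, it is approved): it is in category G.
By R6 (it is classified as V, it is exempt): it is eligible for tier A.
By R11 (it is a first-time applicant): it has attribute Z.
By R16 (it has attribute Z, it is classified as H, it requires an interview): it is in state E.
By R22 (it is in state E, it meets criterion Q, it is classified as N): it is a resident.
By R28 (it is in category G): it is over 18.
By R18 (it is over 18, it requires an interview): it has marker D.
By R36 (it has marker D, it is a resident): it is classified as M.
By R21 (it is classified as M, it is eligible for tier A): it has a qualifying event.
By R32 (it has a qualifying event): it is tagged U1.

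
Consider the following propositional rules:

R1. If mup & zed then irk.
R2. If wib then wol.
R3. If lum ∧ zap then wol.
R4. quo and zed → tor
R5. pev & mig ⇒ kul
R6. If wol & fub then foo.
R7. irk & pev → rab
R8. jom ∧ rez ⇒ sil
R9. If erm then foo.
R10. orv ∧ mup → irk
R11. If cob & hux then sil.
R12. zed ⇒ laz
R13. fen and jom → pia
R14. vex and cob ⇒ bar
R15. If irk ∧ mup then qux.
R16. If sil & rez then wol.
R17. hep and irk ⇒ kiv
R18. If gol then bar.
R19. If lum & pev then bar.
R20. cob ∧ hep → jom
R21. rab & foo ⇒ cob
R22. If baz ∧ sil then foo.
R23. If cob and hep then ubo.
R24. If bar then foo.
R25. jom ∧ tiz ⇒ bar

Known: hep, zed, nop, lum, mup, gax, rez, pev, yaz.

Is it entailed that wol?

irk  (by R1: mup, zed)
rab  (by R7: irk, pev)
bar  (by R19: lum, pev)
foo  (by R24: bar)
cob  (by R21: rab, foo)
jom  (by R20: cob, hep)
sil  (by R8: jom, rez)
wol  (by R16: sil, rez)

Yes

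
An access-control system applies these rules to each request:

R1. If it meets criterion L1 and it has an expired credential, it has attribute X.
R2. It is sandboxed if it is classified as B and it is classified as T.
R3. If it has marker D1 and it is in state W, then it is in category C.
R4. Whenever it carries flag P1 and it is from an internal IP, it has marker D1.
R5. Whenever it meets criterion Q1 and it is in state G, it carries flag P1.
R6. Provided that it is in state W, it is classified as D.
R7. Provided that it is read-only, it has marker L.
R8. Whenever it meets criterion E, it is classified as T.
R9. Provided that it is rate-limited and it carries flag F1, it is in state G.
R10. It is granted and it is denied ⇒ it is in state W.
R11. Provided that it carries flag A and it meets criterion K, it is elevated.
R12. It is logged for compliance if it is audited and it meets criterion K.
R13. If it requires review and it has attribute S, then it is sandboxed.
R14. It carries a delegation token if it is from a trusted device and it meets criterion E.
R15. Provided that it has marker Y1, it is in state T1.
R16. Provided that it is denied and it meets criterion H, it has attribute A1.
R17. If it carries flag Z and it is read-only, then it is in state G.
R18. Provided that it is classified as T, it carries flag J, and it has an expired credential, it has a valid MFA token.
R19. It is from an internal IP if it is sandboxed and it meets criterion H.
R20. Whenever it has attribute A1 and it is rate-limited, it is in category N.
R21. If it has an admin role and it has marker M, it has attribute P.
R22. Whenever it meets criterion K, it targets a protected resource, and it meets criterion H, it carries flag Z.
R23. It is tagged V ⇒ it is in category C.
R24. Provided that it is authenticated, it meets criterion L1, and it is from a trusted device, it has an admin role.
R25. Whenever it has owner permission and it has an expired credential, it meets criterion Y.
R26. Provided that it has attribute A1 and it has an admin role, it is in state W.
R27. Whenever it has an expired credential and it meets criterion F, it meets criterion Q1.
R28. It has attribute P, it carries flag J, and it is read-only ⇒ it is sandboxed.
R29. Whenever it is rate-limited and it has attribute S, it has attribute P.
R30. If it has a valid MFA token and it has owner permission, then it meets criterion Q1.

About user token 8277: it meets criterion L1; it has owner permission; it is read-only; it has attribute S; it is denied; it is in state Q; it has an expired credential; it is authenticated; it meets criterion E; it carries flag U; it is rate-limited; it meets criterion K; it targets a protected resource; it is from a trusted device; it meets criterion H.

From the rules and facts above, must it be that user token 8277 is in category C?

No

Forward chaining from the given facts derives: has attribute X, has marker L, is classified as T, carries a delegation token, has attribute A1, is in category N, carries flag Z, has an admin role, meets criterion Y, is in state W, has attribute P, is classified as D, is in state G.
Rules concluding "it is in category C": R3 needs "it has marker D1"; R23 needs "it is tagged V" — none of these are established.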